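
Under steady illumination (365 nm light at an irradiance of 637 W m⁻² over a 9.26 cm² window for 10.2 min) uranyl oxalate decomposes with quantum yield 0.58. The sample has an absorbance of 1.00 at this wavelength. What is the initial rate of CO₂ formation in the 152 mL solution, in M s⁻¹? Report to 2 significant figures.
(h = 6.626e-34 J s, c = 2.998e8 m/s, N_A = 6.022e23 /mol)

Photon energy at 365 nm: hc/λ = (6.626e-34)(2.998e8)/(365e-9) = 5.442e-19 J.
Energy delivered: (637 W m⁻²)(9.26e-4 m²)(612 s) = 361.0 J.
Photons incident: 361.0 / 5.442e-19 = 6.634e20, i.e. 6.634e20/6.022e23 = 0.001102 mol.
Fraction absorbed: 1 − 10^(−1.00) = 0.9000.
Photons absorbed: 0.9000 × 0.001102 = 9.918e-4 mol.
Product formed: 0.58 × 9.918e-4 = 5.752e-4 mol.
Rate: 5.752e-4 mol / (612 s × 0.152 L) = 6.2e-6 M s⁻¹.

6.2e-6 M s⁻¹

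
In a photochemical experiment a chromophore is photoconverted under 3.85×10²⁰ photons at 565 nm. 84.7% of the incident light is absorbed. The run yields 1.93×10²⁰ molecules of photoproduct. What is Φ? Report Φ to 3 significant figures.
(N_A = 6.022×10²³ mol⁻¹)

Product: 1.93×10²⁰ / 6.022×10²³ = 3.205×10⁻⁴ mol.
Moles of photons: 3.85×10²⁰ / 6.022×10²³ = 6.393×10⁻⁴ mol.
Photons absorbed: 0.847 × 6.393×10⁻⁴ = 5.415×10⁻⁴ mol.
Φ = 3.205×10⁻⁴ mol / 5.415×10⁻⁴ mol photons = 0.592.

Φ = 0.592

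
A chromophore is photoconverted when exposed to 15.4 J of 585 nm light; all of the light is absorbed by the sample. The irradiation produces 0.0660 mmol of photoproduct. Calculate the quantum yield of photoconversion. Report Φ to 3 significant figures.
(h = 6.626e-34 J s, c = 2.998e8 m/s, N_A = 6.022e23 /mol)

Product: 0.0660 mmol = 6.60e-5 mol.
Photon energy at 585 nm: hc/λ = (6.626e-34)(2.998e8)/(585e-9) = 3.396e-19 J.
Photons incident: 15.4 / 3.396e-19 = 4.535e19, i.e. 4.535e19/6.022e23 = 7.531e-5 mol.
Φ = 6.60e-5 mol / 7.531e-5 mol photons = 0.876.

Φ = 0.876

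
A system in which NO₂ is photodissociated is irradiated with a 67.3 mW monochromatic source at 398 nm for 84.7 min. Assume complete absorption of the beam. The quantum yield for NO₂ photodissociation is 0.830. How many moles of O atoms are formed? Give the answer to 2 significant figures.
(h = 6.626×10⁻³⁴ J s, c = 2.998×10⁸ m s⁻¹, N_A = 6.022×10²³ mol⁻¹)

9.4×10⁻⁴ mol

Photon energy at 398 nm: hc/λ = (6.626×10⁻³⁴)(2.998×10⁸)/(398×10⁻⁹) = 4.991×10⁻¹⁹ J.
Energy delivered: (67.3 mW)(5082 s) = 342.0 J.
Photons incident: 342.0 / 4.991×10⁻¹⁹ = 6.852×10²⁰, i.e. 6.852×10²⁰/6.022×10²³ = 0.001138 mol.
Product: Φ × n_abs = 0.830 × 0.001138 = 9.445×10⁻⁴ mol.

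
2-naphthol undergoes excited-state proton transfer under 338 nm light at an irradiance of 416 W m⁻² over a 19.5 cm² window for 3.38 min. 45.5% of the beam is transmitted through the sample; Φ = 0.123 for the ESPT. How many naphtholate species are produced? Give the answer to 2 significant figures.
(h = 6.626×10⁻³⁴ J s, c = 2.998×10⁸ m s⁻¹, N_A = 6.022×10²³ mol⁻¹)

1.9×10¹⁹ species

Photon energy at 338 nm: hc/λ = (6.626×10⁻³⁴)(2.998×10⁸)/(338×10⁻⁹) = 5.877×10⁻¹⁹ J.
Energy delivered: (416 W m⁻²)(19.5×10⁻⁴ m²)(202.8 s) = 164.5 J.
Photons incident: 164.5 / 5.877×10⁻¹⁹ = 2.799×10²⁰, i.e. 2.799×10²⁰/6.022×10²³ = 4.648×10⁻⁴ mol.
Fraction absorbed: 1 − 45.5/100 = 0.5450.
Photons absorbed: 0.5450 × 4.648×10⁻⁴ = 2.533×10⁻⁴ mol.
Product: Φ × n_abs = 0.123 × 2.533×10⁻⁴ = 3.116×10⁻⁵ mol.
As a count: 3.116×10⁻⁵ × 6.022×10²³ = 1.9×10¹⁹.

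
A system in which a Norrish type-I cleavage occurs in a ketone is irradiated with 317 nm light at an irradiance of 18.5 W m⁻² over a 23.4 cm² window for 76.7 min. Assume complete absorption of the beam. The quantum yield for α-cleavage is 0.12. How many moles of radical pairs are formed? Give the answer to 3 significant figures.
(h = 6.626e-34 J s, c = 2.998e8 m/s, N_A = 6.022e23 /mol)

6.34e-5 mol

Photon energy at 317 nm: hc/λ = (6.626e-34)(2.998e8)/(317e-9) = 6.266e-19 J.
Energy delivered: (18.5 W m⁻²)(23.4e-4 m²)(4602 s) = 199.2 J.
Photons incident: 199.2 / 6.266e-19 = 3.179e20, i.e. 3.179e20/6.022e23 = 5.279e-4 mol.
Product: Φ × n_abs = 0.12 × 5.279e-4 = 6.335e-5 mol.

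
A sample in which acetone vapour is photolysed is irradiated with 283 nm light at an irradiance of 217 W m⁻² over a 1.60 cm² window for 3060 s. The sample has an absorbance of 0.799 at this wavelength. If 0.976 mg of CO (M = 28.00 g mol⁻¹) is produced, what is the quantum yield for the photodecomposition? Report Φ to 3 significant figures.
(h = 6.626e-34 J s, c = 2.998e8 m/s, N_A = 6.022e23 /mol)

Φ = 0.165

Product: 0.976 mg / 28.00 g mol⁻¹ = 3.486e-5 mol.
Photon energy at 283 nm: hc/λ = (6.626e-34)(2.998e8)/(283e-9) = 7.019e-19 J.
Energy delivered: (217 W m⁻²)(1.60e-4 m²)(3060 s) = 106.2 J.
Photons incident: 106.2 / 7.019e-19 = 1.513e20, i.e. 1.513e20/6.022e23 = 2.512e-4 mol.
Fraction absorbed: 1 − 10^(−0.799) = 0.8411.
Photons absorbed: 0.8411 × 2.512e-4 = 2.113e-4 mol.
Φ = 3.486e-5 mol / 2.113e-4 mol photons = 0.165.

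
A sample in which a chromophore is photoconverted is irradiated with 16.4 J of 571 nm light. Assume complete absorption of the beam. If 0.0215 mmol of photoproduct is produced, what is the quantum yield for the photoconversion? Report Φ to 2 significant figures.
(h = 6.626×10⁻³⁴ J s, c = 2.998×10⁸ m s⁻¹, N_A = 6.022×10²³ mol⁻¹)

Φ = 0.27

Product: 0.0215 mmol = 2.15×10⁻⁵ mol.
Photon energy at 571 nm: hc/λ = (6.626×10⁻³⁴)(2.998×10⁸)/(571×10⁻⁹) = 3.479×10⁻¹⁹ J.
Photons incident: 16.4 / 3.479×10⁻¹⁹ = 4.714×10¹⁹, i.e. 4.714×10¹⁹/6.022×10²³ = 7.828×10⁻⁵ mol.
Φ = 2.15×10⁻⁵ mol / 7.828×10⁻⁵ mol photons = 0.27.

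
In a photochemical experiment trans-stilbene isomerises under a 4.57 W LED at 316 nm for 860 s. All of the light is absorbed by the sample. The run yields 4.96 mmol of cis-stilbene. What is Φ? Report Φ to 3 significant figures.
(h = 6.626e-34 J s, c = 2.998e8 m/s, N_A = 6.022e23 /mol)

Φ = 0.478

Product: 4.96 mmol = 0.00496 mol.
Photon energy at 316 nm: hc/λ = (6.626e-34)(2.998e8)/(316e-9) = 6.286e-19 J.
Energy delivered: (4.57 W)(860 s) = 3930 J.
Photons incident: 3930 / 6.286e-19 = 6.252e21, i.e. 6.252e21/6.022e23 = 0.01038 mol.
Φ = 0.00496 mol / 0.01038 mol photons = 0.478.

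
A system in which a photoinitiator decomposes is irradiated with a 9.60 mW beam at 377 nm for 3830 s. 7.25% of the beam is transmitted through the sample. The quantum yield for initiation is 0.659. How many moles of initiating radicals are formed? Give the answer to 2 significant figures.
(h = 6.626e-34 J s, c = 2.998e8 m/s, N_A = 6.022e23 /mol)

Photon energy at 377 nm: hc/λ = (6.626e-34)(2.998e8)/(377e-9) = 5.269e-19 J.
Energy delivered: (9.60 mW)(3830 s) = 36.77 J.
Photons incident: 36.77 / 5.269e-19 = 6.979e19, i.e. 6.979e19/6.022e23 = 1.159e-4 mol.
Fraction absorbed: 1 − 7.25/100 = 0.9275.
Photons absorbed: 0.9275 × 1.159e-4 = 1.075e-4 mol.
Product: Φ × n_abs = 0.659 × 1.075e-4 = 7.084e-5 mol.

7.1e-5 mol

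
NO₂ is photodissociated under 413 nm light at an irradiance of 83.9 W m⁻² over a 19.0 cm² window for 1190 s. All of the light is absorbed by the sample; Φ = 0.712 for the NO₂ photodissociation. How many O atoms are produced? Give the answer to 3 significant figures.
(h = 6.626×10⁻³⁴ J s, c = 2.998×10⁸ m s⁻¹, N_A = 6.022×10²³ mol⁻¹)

2.81×10²⁰ atoms

Photon energy at 413 nm: hc/λ = (6.626×10⁻³⁴)(2.998×10⁸)/(413×10⁻⁹) = 4.810×10⁻¹⁹ J.
Energy delivered: (83.9 W m⁻²)(19.0×10⁻⁴ m²)(1190 s) = 189.7 J.
Photons incident: 189.7 / 4.810×10⁻¹⁹ = 3.944×10²⁰, i.e. 3.944×10²⁰/6.022×10²³ = 6.549×10⁻⁴ mol.
Product: Φ × n_abs = 0.712 × 6.549×10⁻⁴ = 4.663×10⁻⁴ mol.
As a count: 4.663×10⁻⁴ × 6.022×10²³ = 2.81×10²⁰.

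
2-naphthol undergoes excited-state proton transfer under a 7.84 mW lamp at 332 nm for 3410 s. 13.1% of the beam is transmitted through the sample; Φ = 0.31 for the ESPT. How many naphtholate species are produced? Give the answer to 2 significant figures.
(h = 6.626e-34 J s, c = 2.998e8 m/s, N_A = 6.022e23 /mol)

1.2e19 species

Photon energy at 332 nm: hc/λ = (6.626e-34)(2.998e8)/(332e-9) = 5.983e-19 J.
Energy delivered: (7.84 mW)(3410 s) = 26.73 J.
Photons incident: 26.73 / 5.983e-19 = 4.468e19, i.e. 4.468e19/6.022e23 = 7.419e-5 mol.
Fraction absorbed: 1 − 13.1/100 = 0.8690.
Photons absorbed: 0.8690 × 7.419e-5 = 6.447e-5 mol.
Product: Φ × n_abs = 0.31 × 6.447e-5 = 1.999e-5 mol.
As a count: 1.999e-5 × 6.022e23 = 1.2e19.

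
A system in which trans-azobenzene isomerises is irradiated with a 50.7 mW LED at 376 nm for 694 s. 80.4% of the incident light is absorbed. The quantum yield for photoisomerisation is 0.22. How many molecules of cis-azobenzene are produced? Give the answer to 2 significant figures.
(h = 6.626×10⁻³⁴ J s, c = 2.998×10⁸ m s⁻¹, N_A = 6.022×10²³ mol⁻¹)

Photon energy at 376 nm: hc/λ = (6.626×10⁻³⁴)(2.998×10⁸)/(376×10⁻⁹) = 5.283×10⁻¹⁹ J.
Energy delivered: (50.7 mW)(694 s) = 35.19 J.
Photons incident: 35.19 / 5.283×10⁻¹⁹ = 6.661×10¹⁹, i.e. 6.661×10¹⁹/6.022×10²³ = 1.106×10⁻⁴ mol.
Photons absorbed: 0.804 × 1.106×10⁻⁴ = 8.892×10⁻⁵ mol.
Product: Φ × n_abs = 0.22 × 8.892×10⁻⁵ = 1.956×10⁻⁵ mol.
As a count: 1.956×10⁻⁵ × 6.022×10²³ = 1.2×10¹⁹.

1.2×10¹⁹ molecules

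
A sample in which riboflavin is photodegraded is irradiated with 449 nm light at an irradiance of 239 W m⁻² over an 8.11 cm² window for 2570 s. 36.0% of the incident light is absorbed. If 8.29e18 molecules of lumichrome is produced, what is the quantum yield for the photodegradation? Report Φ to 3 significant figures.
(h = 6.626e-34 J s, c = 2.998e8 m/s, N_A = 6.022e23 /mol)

Product: 8.29e18 / 6.022e23 = 1.377e-5 mol.
Photon energy at 449 nm: hc/λ = (6.626e-34)(2.998e8)/(449e-9) = 4.424e-19 J.
Energy delivered: (239 W m⁻²)(8.11e-4 m²)(2570 s) = 498.1 J.
Photons incident: 498.1 / 4.424e-19 = 1.126e21, i.e. 1.126e21/6.022e23 = 0.001870 mol.
Photons absorbed: 0.360 × 0.001870 = 6.732e-4 mol.
Φ = 1.377e-5 mol / 6.732e-4 mol photons = 0.0205.

Φ = 0.0205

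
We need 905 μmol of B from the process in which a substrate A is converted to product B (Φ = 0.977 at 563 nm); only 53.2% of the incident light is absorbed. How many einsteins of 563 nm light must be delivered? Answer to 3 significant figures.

0.00174 einstein

Product: 905 μmol = 9.05×10⁻⁴ mol.
Photons that must be absorbed: 9.05×10⁻⁴ / 0.977 = 9.263×10⁻⁴ mol.
Incident photons needed: 9.263×10⁻⁴ / 0.532 = 0.001741 mol.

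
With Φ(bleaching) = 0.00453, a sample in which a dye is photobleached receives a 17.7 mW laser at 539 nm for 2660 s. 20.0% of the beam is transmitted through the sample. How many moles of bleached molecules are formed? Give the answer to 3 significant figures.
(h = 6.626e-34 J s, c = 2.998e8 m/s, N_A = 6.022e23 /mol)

Photon energy at 539 nm: hc/λ = (6.626e-34)(2.998e8)/(539e-9) = 3.685e-19 J.
Energy delivered: (17.7 mW)(2660 s) = 47.08 J.
Photons incident: 47.08 / 3.685e-19 = 1.278e20, i.e. 1.278e20/6.022e23 = 2.122e-4 mol.
Fraction absorbed: 1 − 20.0/100 = 0.8000.
Photons absorbed: 0.8000 × 2.122e-4 = 1.698e-4 mol.
Product: Φ × n_abs = 0.00453 × 1.698e-4 = 7.692e-7 mol.

7.69e-7 mol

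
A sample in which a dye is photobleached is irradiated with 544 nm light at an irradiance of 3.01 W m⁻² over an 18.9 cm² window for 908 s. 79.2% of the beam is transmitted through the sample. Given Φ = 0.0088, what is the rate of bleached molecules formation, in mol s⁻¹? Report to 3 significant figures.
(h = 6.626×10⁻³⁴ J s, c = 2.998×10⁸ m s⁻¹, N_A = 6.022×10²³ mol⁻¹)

4.74×10⁻¹¹ mol s⁻¹

Photon energy at 544 nm: hc/λ = (6.626×10⁻³⁴)(2.998×10⁸)/(544×10⁻⁹) = 3.652×10⁻¹⁹ J.
Energy delivered: (3.01 W m⁻²)(18.9×10⁻⁴ m²)(908 s) = 5.166 J.
Photons incident: 5.166 / 3.652×10⁻¹⁹ = 1.415×10¹⁹, i.e. 1.415×10¹⁹/6.022×10²³ = 2.350×10⁻⁵ mol.
Fraction absorbed: 1 − 79.2/100 = 0.2080.
Photons absorbed: 0.2080 × 2.350×10⁻⁵ = 4.888×10⁻⁶ mol.
Product formed: 0.0088 × 4.888×10⁻⁶ = 4.301×10⁻⁸ mol.
Rate: 4.301×10⁻⁸ / 908 s = 4.74×10⁻¹¹ mol s⁻¹.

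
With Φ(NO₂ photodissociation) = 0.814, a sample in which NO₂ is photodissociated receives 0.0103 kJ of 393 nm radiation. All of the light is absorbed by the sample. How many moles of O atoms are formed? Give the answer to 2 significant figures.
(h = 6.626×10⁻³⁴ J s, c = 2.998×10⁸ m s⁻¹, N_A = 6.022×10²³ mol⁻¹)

2.8×10⁻⁵ mol

Photon energy at 393 nm: hc/λ = (6.626×10⁻³⁴)(2.998×10⁸)/(393×10⁻⁹) = 5.055×10⁻¹⁹ J.
Incident energy: 0.0103 kJ = 10.3 J.
Photons incident: 10.3 / 5.055×10⁻¹⁹ = 2.038×10¹⁹, i.e. 2.038×10¹⁹/6.022×10²³ = 3.384×10⁻⁵ mol.
Product: Φ × n_abs = 0.814 × 3.384×10⁻⁵ = 2.755×10⁻⁵ mol.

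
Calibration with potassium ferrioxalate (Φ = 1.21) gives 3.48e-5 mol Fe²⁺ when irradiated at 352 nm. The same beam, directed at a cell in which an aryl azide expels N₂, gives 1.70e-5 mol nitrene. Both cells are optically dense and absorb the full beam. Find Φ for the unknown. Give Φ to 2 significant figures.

Photons absorbed by the actinometer: 3.48e-5 / 1.21 = 2.876e-5 mol.
Φ(unknown) = 1.70e-5 / 2.876e-5 = 0.59.

Φ = 0.59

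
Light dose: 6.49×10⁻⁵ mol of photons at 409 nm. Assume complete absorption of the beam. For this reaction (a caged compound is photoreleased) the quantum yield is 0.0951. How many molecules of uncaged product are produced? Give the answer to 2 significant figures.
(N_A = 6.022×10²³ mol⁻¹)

3.7×10¹⁸ molecules

Product: Φ × n_abs = 0.0951 × 6.49×10⁻⁵ = 6.172×10⁻⁶ mol.
As a count: 6.172×10⁻⁶ × 6.022×10²³ = 3.7×10¹⁸.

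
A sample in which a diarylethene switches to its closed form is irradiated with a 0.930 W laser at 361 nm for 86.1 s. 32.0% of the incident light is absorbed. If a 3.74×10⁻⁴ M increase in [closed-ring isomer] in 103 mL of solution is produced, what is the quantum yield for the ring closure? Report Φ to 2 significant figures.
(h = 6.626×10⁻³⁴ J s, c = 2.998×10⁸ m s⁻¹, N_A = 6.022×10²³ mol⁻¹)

Φ = 0.50

Product: (3.74×10⁻⁴ M)(0.103 L) = 3.852×10⁻⁵ mol.
Photon energy at 361 nm: hc/λ = (6.626×10⁻³⁴)(2.998×10⁸)/(361×10⁻⁹) = 5.503×10⁻¹⁹ J.
Energy delivered: (0.930 W)(86.1 s) = 80.07 J.
Photons incident: 80.07 / 5.503×10⁻¹⁹ = 1.455×10²⁰, i.e. 1.455×10²⁰/6.022×10²³ = 2.416×10⁻⁴ mol.
Photons absorbed: 0.320 × 2.416×10⁻⁴ = 7.731×10⁻⁵ mol.
Φ = 3.852×10⁻⁵ mol / 7.731×10⁻⁵ mol photons = 0.50.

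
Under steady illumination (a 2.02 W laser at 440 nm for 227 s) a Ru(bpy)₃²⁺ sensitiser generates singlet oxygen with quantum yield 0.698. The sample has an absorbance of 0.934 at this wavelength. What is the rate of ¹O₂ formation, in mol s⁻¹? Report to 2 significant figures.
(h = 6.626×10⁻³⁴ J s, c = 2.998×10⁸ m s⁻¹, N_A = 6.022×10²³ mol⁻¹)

4.6×10⁻⁶ mol s⁻¹

Photon energy at 440 nm: hc/λ = (6.626×10⁻³⁴)(2.998×10⁸)/(440×10⁻⁹) = 4.515×10⁻¹⁹ J.
Energy delivered: (2.02 W)(227 s) = 458.5 J.
Photons incident: 458.5 / 4.515×10⁻¹⁹ = 1.016×10²¹, i.e. 1.016×10²¹/6.022×10²³ = 0.001687 mol.
Fraction absorbed: 1 − 10^(−0.934) = 0.8836.
Photons absorbed: 0.8836 × 0.001687 = 0.001491 mol.
Product formed: 0.698 × 0.001491 = 0.001041 mol.
Rate: 0.001041 / 227 s = 4.6×10⁻⁶ mol s⁻¹.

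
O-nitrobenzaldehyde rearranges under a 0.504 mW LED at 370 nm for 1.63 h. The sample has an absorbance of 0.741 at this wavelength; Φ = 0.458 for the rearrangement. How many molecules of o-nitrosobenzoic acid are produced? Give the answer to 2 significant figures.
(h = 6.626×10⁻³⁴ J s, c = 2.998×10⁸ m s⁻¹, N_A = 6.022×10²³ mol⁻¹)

Photon energy at 370 nm: hc/λ = (6.626×10⁻³⁴)(2.998×10⁸)/(370×10⁻⁹) = 5.369×10⁻¹⁹ J.
Energy delivered: (0.504 mW)(5868 s) = 2.957 J.
Photons incident: 2.957 / 5.369×10⁻¹⁹ = 5.508×10¹⁸, i.e. 5.508×10¹⁸/6.022×10²³ = 9.146×10⁻⁶ mol.
Fraction absorbed: 1 − 10^(−0.741) = 0.8184.
Photons absorbed: 0.8184 × 9.146×10⁻⁶ = 7.485×10⁻⁶ mol.
Product: Φ × n_abs = 0.458 × 7.485×10⁻⁶ = 3.428×10⁻⁶ mol.
As a count: 3.428×10⁻⁶ × 6.022×10²³ = 2.1×10¹⁸.

2.1×10¹⁸ molecules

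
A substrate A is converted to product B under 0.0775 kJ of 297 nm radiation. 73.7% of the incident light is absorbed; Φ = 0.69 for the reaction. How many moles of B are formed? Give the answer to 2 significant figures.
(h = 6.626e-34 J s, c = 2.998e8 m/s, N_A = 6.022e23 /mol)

9.8e-5 mol

Photon energy at 297 nm: hc/λ = (6.626e-34)(2.998e8)/(297e-9) = 6.688e-19 J.
Incident energy: 0.0775 kJ = 77.5 J.
Photons incident: 77.5 / 6.688e-19 = 1.159e20, i.e. 1.159e20/6.022e23 = 1.925e-4 mol.
Photons absorbed: 0.737 × 1.925e-4 = 1.419e-4 mol.
Product: Φ × n_abs = 0.69 × 1.419e-4 = 9.791e-5 mol.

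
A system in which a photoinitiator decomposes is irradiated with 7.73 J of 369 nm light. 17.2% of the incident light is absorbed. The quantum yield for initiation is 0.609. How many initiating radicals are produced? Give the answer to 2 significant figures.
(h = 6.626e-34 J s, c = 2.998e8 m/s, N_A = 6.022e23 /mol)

Photon energy at 369 nm: hc/λ = (6.626e-34)(2.998e8)/(369e-9) = 5.383e-19 J.
Photons incident: 7.73 / 5.383e-19 = 1.436e19, i.e. 1.436e19/6.022e23 = 2.385e-5 mol.
Photons absorbed: 0.172 × 2.385e-5 = 4.102e-6 mol.
Product: Φ × n_abs = 0.609 × 4.102e-6 = 2.498e-6 mol.
As a count: 2.498e-6 × 6.022e23 = 1.5e18.

1.5e18 initiating radicals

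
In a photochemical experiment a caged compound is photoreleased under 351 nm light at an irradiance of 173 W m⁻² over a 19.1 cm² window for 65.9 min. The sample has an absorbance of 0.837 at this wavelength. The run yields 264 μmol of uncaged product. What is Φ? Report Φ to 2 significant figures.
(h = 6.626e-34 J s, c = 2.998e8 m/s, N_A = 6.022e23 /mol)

Φ = 0.081

Product: 264 μmol = 2.64e-4 mol.
Photon energy at 351 nm: hc/λ = (6.626e-34)(2.998e8)/(351e-9) = 5.659e-19 J.
Energy delivered: (173 W m⁻²)(19.1e-4 m²)(3954 s) = 1307 J.
Photons incident: 1307 / 5.659e-19 = 2.310e21, i.e. 2.310e21/6.022e23 = 0.003836 mol.
Fraction absorbed: 1 − 10^(−0.837) = 0.8545.
Photons absorbed: 0.8545 × 0.003836 = 0.003278 mol.
Φ = 2.64e-4 mol / 0.003278 mol photons = 0.081.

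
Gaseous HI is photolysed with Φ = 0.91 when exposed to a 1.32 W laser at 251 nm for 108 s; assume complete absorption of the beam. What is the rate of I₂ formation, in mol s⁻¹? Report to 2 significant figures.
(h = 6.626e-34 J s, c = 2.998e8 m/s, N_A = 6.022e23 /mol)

Photon energy at 251 nm: hc/λ = (6.626e-34)(2.998e8)/(251e-9) = 7.914e-19 J.
Energy delivered: (1.32 W)(108 s) = 142.6 J.
Photons incident: 142.6 / 7.914e-19 = 1.802e20, i.e. 1.802e20/6.022e23 = 2.992e-4 mol.
Product formed: 0.91 × 2.992e-4 = 2.723e-4 mol.
Rate: 2.723e-4 / 108 s = 2.5e-6 mol s⁻¹.

2.5e-6 mol s⁻¹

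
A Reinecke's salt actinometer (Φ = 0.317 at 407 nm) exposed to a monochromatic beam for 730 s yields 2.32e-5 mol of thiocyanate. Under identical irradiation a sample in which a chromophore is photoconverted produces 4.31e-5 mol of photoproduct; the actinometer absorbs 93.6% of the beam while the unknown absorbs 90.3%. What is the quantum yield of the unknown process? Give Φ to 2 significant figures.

Photons absorbed by the actinometer: 2.32e-5 / 0.317 = 7.319e-5 mol.
Incident flux: 7.319e-5 / 0.936 = 7.819e-5 einstein.
Absorbed by unknown: 0.903 × 7.819e-5 = 7.061e-5 mol.
Φ(unknown) = 4.31e-5 / 7.061e-5 = 0.61.

Φ = 0.61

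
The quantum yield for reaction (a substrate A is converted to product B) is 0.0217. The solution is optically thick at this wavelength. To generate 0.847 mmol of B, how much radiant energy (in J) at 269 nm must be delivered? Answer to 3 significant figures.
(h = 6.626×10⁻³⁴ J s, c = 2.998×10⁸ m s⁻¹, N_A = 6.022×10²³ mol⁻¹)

Product: 0.847 mmol = 8.47×10⁻⁴ mol.
Photons that must be absorbed: 8.47×10⁻⁴ / 0.0217 = 0.03903 mol.
Photon energy: hc/λ = 7.385×10⁻¹⁹ J; per mole, 4.447×10⁵ J mol⁻¹.
Energy required: 0.03903 × 4.447×10⁵ = 1.74×10⁴ J.

1.74×10⁴ J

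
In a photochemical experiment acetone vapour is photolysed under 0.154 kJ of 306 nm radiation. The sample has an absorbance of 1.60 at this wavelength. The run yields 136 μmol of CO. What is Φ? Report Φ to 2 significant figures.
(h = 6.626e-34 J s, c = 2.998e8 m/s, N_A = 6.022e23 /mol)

Φ = 0.35

Product: 136 μmol = 1.36e-4 mol.
Photon energy at 306 nm: hc/λ = (6.626e-34)(2.998e8)/(306e-9) = 6.492e-19 J.
Incident energy: 0.154 kJ = 154 J.
Photons incident: 154 / 6.492e-19 = 2.372e20, i.e. 2.372e20/6.022e23 = 3.939e-4 mol.
Fraction absorbed: 1 − 10^(−1.60) = 0.9749.
Photons absorbed: 0.9749 × 3.939e-4 = 3.840e-4 mol.
Φ = 1.36e-4 mol / 3.840e-4 mol photons = 0.35.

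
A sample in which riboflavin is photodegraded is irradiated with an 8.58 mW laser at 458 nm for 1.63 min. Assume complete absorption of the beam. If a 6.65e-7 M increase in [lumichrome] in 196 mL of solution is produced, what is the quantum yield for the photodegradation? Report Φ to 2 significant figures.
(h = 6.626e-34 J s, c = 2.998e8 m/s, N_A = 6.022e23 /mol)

Φ = 0.041

Product: (6.65e-7 M)(0.196 L) = 1.303e-7 mol.
Photon energy at 458 nm: hc/λ = (6.626e-34)(2.998e8)/(458e-9) = 4.337e-19 J.
Energy delivered: (8.58 mW)(97.8 s) = 0.8391 J.
Photons incident: 0.8391 / 4.337e-19 = 1.935e18, i.e. 1.935e18/6.022e23 = 3.213e-6 mol.
Φ = 1.303e-7 mol / 3.213e-6 mol photons = 0.041.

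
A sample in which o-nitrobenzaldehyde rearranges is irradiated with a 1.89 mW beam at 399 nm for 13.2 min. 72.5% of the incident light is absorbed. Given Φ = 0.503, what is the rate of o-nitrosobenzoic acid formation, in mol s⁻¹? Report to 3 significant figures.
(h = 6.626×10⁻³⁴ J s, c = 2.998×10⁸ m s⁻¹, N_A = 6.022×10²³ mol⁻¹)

Photon energy at 399 nm: hc/λ = (6.626×10⁻³⁴)(2.998×10⁸)/(399×10⁻⁹) = 4.979×10⁻¹⁹ J.
Energy delivered: (1.89 mW)(792 s) = 1.497 J.
Photons incident: 1.497 / 4.979×10⁻¹⁹ = 3.007×10¹⁸, i.e. 3.007×10¹⁸/6.022×10²³ = 4.993×10⁻⁶ mol.
Photons absorbed: 0.725 × 4.993×10⁻⁶ = 3.620×10⁻⁶ mol.
Product formed: 0.503 × 3.620×10⁻⁶ = 1.821×10⁻⁶ mol.
Rate: 1.821×10⁻⁶ / 792 s = 2.30×10⁻⁹ mol s⁻¹.

2.30×10⁻⁹ mol s⁻¹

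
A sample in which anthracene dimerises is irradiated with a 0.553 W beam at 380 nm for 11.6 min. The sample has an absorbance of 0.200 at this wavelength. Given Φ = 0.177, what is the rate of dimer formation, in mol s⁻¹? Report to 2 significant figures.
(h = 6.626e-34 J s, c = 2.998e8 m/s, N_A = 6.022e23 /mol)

1.1e-7 mol s⁻¹

Photon energy at 380 nm: hc/λ = (6.626e-34)(2.998e8)/(380e-9) = 5.228e-19 J.
Energy delivered: (0.553 W)(696 s) = 384.9 J.
Photons incident: 384.9 / 5.228e-19 = 7.362e20, i.e. 7.362e20/6.022e23 = 0.001223 mol.
Fraction absorbed: 1 − 10^(−0.200) = 0.3690.
Photons absorbed: 0.3690 × 0.001223 = 4.513e-4 mol.
Product formed: 0.177 × 4.513e-4 = 7.988e-5 mol.
Rate: 7.988e-5 / 696 s = 1.1e-7 mol s⁻¹.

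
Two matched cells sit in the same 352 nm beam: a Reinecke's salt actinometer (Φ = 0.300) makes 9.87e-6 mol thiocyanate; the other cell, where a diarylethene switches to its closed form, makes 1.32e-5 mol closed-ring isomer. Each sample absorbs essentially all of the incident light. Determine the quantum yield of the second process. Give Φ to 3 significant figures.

Φ = 0.401

Photons absorbed by the actinometer: 9.87e-6 / 0.300 = 3.290e-5 mol.
Φ(unknown) = 1.32e-5 / 3.290e-5 = 0.401.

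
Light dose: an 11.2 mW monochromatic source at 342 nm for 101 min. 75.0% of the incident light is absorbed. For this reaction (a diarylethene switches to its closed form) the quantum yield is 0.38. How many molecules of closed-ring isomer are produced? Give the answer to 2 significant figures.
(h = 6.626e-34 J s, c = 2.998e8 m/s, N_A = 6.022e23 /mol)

3.3e19 molecules

Photon energy at 342 nm: hc/λ = (6.626e-34)(2.998e8)/(342e-9) = 5.808e-19 J.
Energy delivered: (11.2 mW)(6060 s) = 67.87 J.
Photons incident: 67.87 / 5.808e-19 = 1.169e20, i.e. 1.169e20/6.022e23 = 1.941e-4 mol.
Photons absorbed: 0.750 × 1.941e-4 = 1.456e-4 mol.
Product: Φ × n_abs = 0.38 × 1.456e-4 = 5.533e-5 mol.
As a count: 5.533e-5 × 6.022e23 = 3.3e19.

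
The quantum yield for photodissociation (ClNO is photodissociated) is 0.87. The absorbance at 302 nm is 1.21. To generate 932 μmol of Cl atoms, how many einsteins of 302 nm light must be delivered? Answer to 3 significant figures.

Product: 932 μmol = 9.32×10⁻⁴ mol.
Photons that must be absorbed: 9.32×10⁻⁴ / 0.87 = 0.001071 mol.
Fraction absorbed: 1 − 10^(−1.21) = 0.9383.
Incident photons needed: 0.001071 / 0.9383 = 0.001141 mol.

0.00114 einstein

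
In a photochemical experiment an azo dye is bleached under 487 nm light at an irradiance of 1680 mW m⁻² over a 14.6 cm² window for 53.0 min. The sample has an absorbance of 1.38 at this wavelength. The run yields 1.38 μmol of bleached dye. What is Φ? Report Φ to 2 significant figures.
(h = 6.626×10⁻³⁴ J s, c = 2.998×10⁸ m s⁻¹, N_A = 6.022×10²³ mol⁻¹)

Product: 1.38 μmol = 1.38×10⁻⁶ mol.
Photon energy at 487 nm: hc/λ = (6.626×10⁻³⁴)(2.998×10⁸)/(487×10⁻⁹) = 4.079×10⁻¹⁹ J.
Energy delivered: (1680 mW m⁻²)(14.6×10⁻⁴ m²)(3180 s) = 7.800 J.
Photons incident: 7.800 / 4.079×10⁻¹⁹ = 1.912×10¹⁹, i.e. 1.912×10¹⁹/6.022×10²³ = 3.175×10⁻⁵ mol.
Fraction absorbed: 1 − 10^(−1.38) = 0.9583.
Photons absorbed: 0.9583 × 3.175×10⁻⁵ = 3.043×10⁻⁵ mol.
Φ = 1.38×10⁻⁶ mol / 3.043×10⁻⁵ mol photons = 0.045.

Φ = 0.045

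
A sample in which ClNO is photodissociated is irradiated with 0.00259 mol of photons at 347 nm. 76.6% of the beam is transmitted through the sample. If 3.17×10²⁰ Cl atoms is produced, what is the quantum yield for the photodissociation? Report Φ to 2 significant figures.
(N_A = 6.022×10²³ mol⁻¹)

Product: 3.17×10²⁰ / 6.022×10²³ = 5.264×10⁻⁴ mol.
Fraction absorbed: 1 − 76.6/100 = 0.2340.
Photons absorbed: 0.2340 × 0.00259 = 6.061×10⁻⁴ mol.
Φ = 5.264×10⁻⁴ mol / 6.061×10⁻⁴ mol photons = 0.87.

Φ = 0.87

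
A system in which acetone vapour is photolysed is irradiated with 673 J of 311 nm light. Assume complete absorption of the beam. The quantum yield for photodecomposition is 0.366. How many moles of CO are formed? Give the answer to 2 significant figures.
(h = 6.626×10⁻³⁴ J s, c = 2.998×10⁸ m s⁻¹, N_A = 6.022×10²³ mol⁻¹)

Photon energy at 311 nm: hc/λ = (6.626×10⁻³⁴)(2.998×10⁸)/(311×10⁻⁹) = 6.387×10⁻¹⁹ J.
Photons incident: 673 / 6.387×10⁻¹⁹ = 1.054×10²¹, i.e. 1.054×10²¹/6.022×10²³ = 0.001750 mol.
Product: Φ × n_abs = 0.366 × 0.001750 = 6.405×10⁻⁴ mol.

6.4×10⁻⁴ mol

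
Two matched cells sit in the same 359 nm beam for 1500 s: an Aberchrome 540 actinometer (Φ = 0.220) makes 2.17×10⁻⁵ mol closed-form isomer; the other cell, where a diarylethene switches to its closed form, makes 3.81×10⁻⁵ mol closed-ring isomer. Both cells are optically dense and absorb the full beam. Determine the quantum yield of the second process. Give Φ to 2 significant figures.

Photons absorbed by the actinometer: 2.17×10⁻⁵ / 0.220 = 9.864×10⁻⁵ mol.
Φ(unknown) = 3.81×10⁻⁵ / 9.864×10⁻⁵ = 0.39.

Φ = 0.39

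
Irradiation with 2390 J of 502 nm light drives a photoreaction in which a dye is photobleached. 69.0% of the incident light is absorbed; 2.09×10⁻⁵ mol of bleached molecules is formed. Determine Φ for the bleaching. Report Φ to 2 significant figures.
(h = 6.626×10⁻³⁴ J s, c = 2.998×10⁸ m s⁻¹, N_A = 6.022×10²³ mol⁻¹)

Φ = 0.0030

Photon energy at 502 nm: hc/λ = (6.626×10⁻³⁴)(2.998×10⁸)/(502×10⁻⁹) = 3.957×10⁻¹⁹ J.
Photons incident: 2390 / 3.957×10⁻¹⁹ = 6.040×10²¹, i.e. 6.040×10²¹/6.022×10²³ = 0.01003 mol.
Photons absorbed: 0.690 × 0.01003 = 0.006921 mol.
Φ = 2.09×10⁻⁵ mol / 0.006921 mol photons = 0.0030.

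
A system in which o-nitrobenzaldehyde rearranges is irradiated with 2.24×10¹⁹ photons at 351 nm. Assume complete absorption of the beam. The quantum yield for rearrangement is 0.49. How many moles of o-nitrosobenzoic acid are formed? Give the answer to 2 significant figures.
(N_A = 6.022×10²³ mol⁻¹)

1.8×10⁻⁵ mol

Moles of photons: 2.24×10¹⁹ / 6.022×10²³ = 3.720×10⁻⁵ mol.
Product: Φ × n_abs = 0.49 × 3.720×10⁻⁵ = 1.823×10⁻⁵ mol.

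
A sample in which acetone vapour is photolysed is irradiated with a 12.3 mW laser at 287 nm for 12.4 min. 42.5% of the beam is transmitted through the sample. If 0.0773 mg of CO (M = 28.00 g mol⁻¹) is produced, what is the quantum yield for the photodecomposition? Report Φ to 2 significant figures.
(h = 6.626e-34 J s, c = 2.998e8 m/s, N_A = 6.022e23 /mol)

Product: 0.0773 mg / 28.00 g mol⁻¹ = 2.761e-6 mol.
Photon energy at 287 nm: hc/λ = (6.626e-34)(2.998e8)/(287e-9) = 6.922e-19 J.
Energy delivered: (12.3 mW)(744 s) = 9.151 J.
Photons incident: 9.151 / 6.922e-19 = 1.322e19, i.e. 1.322e19/6.022e23 = 2.195e-5 mol.
Fraction absorbed: 1 − 42.5/100 = 0.5750.
Photons absorbed: 0.5750 × 2.195e-5 = 1.262e-5 mol.
Φ = 2.761e-6 mol / 1.262e-5 mol photons = 0.22.

Φ = 0.22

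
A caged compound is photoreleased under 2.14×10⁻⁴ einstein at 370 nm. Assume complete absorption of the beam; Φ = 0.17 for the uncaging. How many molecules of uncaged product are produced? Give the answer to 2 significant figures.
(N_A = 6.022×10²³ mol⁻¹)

2.2×10¹⁹ molecules

Product: Φ × n_abs = 0.17 × 2.14×10⁻⁴ = 3.638×10⁻⁵ mol.
As a count: 3.638×10⁻⁵ × 6.022×10²³ = 2.2×10¹⁹.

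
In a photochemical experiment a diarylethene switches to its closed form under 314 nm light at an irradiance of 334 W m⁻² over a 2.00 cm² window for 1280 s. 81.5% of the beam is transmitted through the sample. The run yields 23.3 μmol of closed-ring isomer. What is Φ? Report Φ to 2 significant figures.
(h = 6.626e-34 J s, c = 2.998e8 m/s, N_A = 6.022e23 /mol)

Product: 23.3 μmol = 2.33e-5 mol.
Photon energy at 314 nm: hc/λ = (6.626e-34)(2.998e8)/(314e-9) = 6.326e-19 J.
Energy delivered: (334 W m⁻²)(2.00e-4 m²)(1280 s) = 85.50 J.
Photons incident: 85.50 / 6.326e-19 = 1.352e20, i.e. 1.352e20/6.022e23 = 2.245e-4 mol.
Fraction absorbed: 1 − 81.5/100 = 0.1850.
Photons absorbed: 0.1850 × 2.245e-4 = 4.153e-5 mol.
Φ = 2.33e-5 mol / 4.153e-5 mol photons = 0.56.

Φ = 0.56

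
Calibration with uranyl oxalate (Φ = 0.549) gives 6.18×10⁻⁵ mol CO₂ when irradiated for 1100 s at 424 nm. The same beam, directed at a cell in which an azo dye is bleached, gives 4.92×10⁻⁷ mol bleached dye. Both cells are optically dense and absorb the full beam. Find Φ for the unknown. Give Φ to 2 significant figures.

Photons absorbed by the actinometer: 6.18×10⁻⁵ / 0.549 = 1.126×10⁻⁴ mol.
Φ(unknown) = 4.92×10⁻⁷ / 1.126×10⁻⁴ = 0.0044.

Φ = 0.0044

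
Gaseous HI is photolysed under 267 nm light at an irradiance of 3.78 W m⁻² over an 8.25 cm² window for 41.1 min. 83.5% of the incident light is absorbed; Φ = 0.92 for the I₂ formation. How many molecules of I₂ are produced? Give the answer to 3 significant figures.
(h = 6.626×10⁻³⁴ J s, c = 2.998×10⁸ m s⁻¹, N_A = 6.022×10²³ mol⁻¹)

Photon energy at 267 nm: hc/λ = (6.626×10⁻³⁴)(2.998×10⁸)/(267×10⁻⁹) = 7.440×10⁻¹⁹ J.
Energy delivered: (3.78 W m⁻²)(8.25×10⁻⁴ m²)(2466 s) = 7.690 J.
Photons incident: 7.690 / 7.440×10⁻¹⁹ = 1.034×10¹⁹, i.e. 1.034×10¹⁹/6.022×10²³ = 1.717×10⁻⁵ mol.
Photons absorbed: 0.835 × 1.717×10⁻⁵ = 1.434×10⁻⁵ mol.
Product: Φ × n_abs = 0.92 × 1.434×10⁻⁵ = 1.319×10⁻⁵ mol.
As a count: 1.319×10⁻⁵ × 6.022×10²³ = 7.94×10¹⁸.

7.94×10¹⁸ molecules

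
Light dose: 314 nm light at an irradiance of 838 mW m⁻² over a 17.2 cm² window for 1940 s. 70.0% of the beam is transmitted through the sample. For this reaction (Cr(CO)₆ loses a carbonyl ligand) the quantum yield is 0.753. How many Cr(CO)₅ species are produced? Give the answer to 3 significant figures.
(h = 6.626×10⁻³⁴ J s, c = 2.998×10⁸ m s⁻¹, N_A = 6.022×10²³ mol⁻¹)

9.98×10¹⁷ species

Photon energy at 314 nm: hc/λ = (6.626×10⁻³⁴)(2.998×10⁸)/(314×10⁻⁹) = 6.326×10⁻¹⁹ J.
Energy delivered: (838 mW m⁻²)(17.2×10⁻⁴ m²)(1940 s) = 2.796 J.
Photons incident: 2.796 / 6.326×10⁻¹⁹ = 4.420×10¹⁸, i.e. 4.420×10¹⁸/6.022×10²³ = 7.340×10⁻⁶ mol.
Fraction absorbed: 1 − 70.0/100 = 0.3000.
Photons absorbed: 0.3000 × 7.340×10⁻⁶ = 2.202×10⁻⁶ mol.
Product: Φ × n_abs = 0.753 × 2.202×10⁻⁶ = 1.658×10⁻⁶ mol.
As a count: 1.658×10⁻⁶ × 6.022×10²³ = 9.98×10¹⁷.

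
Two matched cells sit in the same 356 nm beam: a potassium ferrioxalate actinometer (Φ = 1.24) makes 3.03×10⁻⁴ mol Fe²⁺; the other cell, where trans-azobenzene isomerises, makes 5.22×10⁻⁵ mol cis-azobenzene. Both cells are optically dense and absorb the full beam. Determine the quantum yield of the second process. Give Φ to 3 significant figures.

Photons absorbed by the actinometer: 3.03×10⁻⁴ / 1.24 = 2.444×10⁻⁴ mol.
Φ(unknown) = 5.22×10⁻⁵ / 2.444×10⁻⁴ = 0.214.

Φ = 0.214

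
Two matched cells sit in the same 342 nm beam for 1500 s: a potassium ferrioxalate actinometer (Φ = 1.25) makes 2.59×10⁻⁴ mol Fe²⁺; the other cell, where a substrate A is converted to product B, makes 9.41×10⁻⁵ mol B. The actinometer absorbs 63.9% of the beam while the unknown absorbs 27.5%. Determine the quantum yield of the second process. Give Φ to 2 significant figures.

Φ = 1.1

Photons absorbed by the actinometer: 2.59×10⁻⁴ / 1.25 = 2.072×10⁻⁴ mol.
Incident flux: 2.072×10⁻⁴ / 0.639 = 3.243×10⁻⁴ einstein.
Absorbed by unknown: 0.275 × 3.243×10⁻⁴ = 8.918×10⁻⁵ mol.
Φ(unknown) = 9.41×10⁻⁵ / 8.918×10⁻⁵ = 1.1.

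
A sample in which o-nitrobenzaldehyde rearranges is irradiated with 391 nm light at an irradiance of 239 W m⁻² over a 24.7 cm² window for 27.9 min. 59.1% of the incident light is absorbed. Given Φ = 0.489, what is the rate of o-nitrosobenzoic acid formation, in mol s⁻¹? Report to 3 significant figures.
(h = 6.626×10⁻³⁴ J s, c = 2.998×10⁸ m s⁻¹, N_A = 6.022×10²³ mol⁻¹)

5.58×10⁻⁷ mol s⁻¹

Photon energy at 391 nm: hc/λ = (6.626×10⁻³⁴)(2.998×10⁸)/(391×10⁻⁹) = 5.080×10⁻¹⁹ J.
Energy delivered: (239 W m⁻²)(24.7×10⁻⁴ m²)(1674 s) = 988.2 J.
Photons incident: 988.2 / 5.080×10⁻¹⁹ = 1.945×10²¹, i.e. 1.945×10²¹/6.022×10²³ = 0.003230 mol.
Photons absorbed: 0.591 × 0.003230 = 0.001909 mol.
Product formed: 0.489 × 0.001909 = 9.335×10⁻⁴ mol.
Rate: 9.335×10⁻⁴ / 1674 s = 5.58×10⁻⁷ mol s⁻¹.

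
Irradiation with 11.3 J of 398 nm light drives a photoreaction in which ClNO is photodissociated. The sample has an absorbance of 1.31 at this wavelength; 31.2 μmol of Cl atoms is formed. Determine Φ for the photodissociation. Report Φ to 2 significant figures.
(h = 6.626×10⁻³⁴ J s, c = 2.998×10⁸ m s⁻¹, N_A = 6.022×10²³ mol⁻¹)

Product: 31.2 μmol = 3.12×10⁻⁵ mol.
Photon energy at 398 nm: hc/λ = (6.626×10⁻³⁴)(2.998×10⁸)/(398×10⁻⁹) = 4.991×10⁻¹⁹ J.
Photons incident: 11.3 / 4.991×10⁻¹⁹ = 2.264×10¹⁹, i.e. 2.264×10¹⁹/6.022×10²³ = 3.760×10⁻⁵ mol.
Fraction absorbed: 1 − 10^(−1.31) = 0.9510.
Photons absorbed: 0.9510 × 3.760×10⁻⁵ = 3.576×10⁻⁵ mol.
Φ = 3.12×10⁻⁵ mol / 3.576×10⁻⁵ mol photons = 0.87.

Φ = 0.87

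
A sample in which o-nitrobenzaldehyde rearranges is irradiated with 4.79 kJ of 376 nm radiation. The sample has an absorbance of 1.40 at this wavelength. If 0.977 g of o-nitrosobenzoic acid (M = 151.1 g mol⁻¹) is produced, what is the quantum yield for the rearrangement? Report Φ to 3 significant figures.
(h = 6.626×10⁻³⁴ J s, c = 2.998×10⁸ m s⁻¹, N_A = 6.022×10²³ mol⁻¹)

Φ = 0.447

Product: 0.977 g / 151.1 g mol⁻¹ = 0.006466 mol.
Photon energy at 376 nm: hc/λ = (6.626×10⁻³⁴)(2.998×10⁸)/(376×10⁻⁹) = 5.283×10⁻¹⁹ J.
Incident energy: 4.79 kJ = 4790 J.
Photons incident: 4790 / 5.283×10⁻¹⁹ = 9.067×10²¹, i.e. 9.067×10²¹/6.022×10²³ = 0.01506 mol.
Fraction absorbed: 1 − 10^(−1.40) = 0.9602.
Photons absorbed: 0.9602 × 0.01506 = 0.01446 mol.
Φ = 0.006466 mol / 0.01446 mol photons = 0.447.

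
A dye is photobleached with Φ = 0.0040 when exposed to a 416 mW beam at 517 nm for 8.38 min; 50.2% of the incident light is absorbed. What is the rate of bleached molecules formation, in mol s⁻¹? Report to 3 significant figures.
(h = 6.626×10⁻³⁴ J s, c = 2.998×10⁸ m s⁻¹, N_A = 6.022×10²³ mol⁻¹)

3.61×10⁻⁹ mol s⁻¹

Photon energy at 517 nm: hc/λ = (6.626×10⁻³⁴)(2.998×10⁸)/(517×10⁻⁹) = 3.842×10⁻¹⁹ J.
Energy delivered: (416 mW)(502.8 s) = 209.2 J.
Photons incident: 209.2 / 3.842×10⁻¹⁹ = 5.445×10²⁰, i.e. 5.445×10²⁰/6.022×10²³ = 9.042×10⁻⁴ mol.
Photons absorbed: 0.502 × 9.042×10⁻⁴ = 4.539×10⁻⁴ mol.
Product formed: 0.0040 × 4.539×10⁻⁴ = 1.816×10⁻⁶ mol.
Rate: 1.816×10⁻⁶ / 502.8 s = 3.61×10⁻⁹ mol s⁻¹.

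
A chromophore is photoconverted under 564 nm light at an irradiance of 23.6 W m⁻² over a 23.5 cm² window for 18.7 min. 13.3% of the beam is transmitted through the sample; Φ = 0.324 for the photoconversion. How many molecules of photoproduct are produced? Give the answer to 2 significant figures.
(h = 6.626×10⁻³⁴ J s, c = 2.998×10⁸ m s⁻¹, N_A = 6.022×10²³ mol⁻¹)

5.0×10¹⁹ molecules

Photon energy at 564 nm: hc/λ = (6.626×10⁻³⁴)(2.998×10⁸)/(564×10⁻⁹) = 3.522×10⁻¹⁹ J.
Energy delivered: (23.6 W m⁻²)(23.5×10⁻⁴ m²)(1122 s) = 62.23 J.
Photons incident: 62.23 / 3.522×10⁻¹⁹ = 1.767×10²⁰, i.e. 1.767×10²⁰/6.022×10²³ = 2.934×10⁻⁴ mol.
Fraction absorbed: 1 − 13.3/100 = 0.8670.
Photons absorbed: 0.8670 × 2.934×10⁻⁴ = 2.544×10⁻⁴ mol.
Product: Φ × n_abs = 0.324 × 2.544×10⁻⁴ = 8.243×10⁻⁵ mol.
As a count: 8.243×10⁻⁵ × 6.022×10²³ = 5.0×10¹⁹.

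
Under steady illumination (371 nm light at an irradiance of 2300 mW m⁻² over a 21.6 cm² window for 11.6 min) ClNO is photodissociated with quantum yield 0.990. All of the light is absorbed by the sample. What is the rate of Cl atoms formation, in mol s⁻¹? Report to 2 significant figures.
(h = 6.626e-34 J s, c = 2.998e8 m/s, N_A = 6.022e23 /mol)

1.5e-8 mol s⁻¹

Photon energy at 371 nm: hc/λ = (6.626e-34)(2.998e8)/(371e-9) = 5.354e-19 J.
Energy delivered: (2300 mW m⁻²)(21.6e-4 m²)(696 s) = 3.458 J.
Photons incident: 3.458 / 5.354e-19 = 6.459e18, i.e. 6.459e18/6.022e23 = 1.073e-5 mol.
Product formed: 0.990 × 1.073e-5 = 1.062e-5 mol.
Rate: 1.062e-5 / 696 s = 1.5e-8 mol s⁻¹.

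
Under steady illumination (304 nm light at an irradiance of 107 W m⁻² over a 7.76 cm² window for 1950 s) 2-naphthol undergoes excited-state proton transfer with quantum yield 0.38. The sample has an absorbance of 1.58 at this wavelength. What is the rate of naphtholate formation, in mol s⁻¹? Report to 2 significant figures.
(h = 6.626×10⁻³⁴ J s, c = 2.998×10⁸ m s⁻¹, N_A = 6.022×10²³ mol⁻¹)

7.8×10⁻⁸ mol s⁻¹

Photon energy at 304 nm: hc/λ = (6.626×10⁻³⁴)(2.998×10⁸)/(304×10⁻⁹) = 6.534×10⁻¹⁹ J.
Energy delivered: (107 W m⁻²)(7.76×10⁻⁴ m²)(1950 s) = 161.9 J.
Photons incident: 161.9 / 6.534×10⁻¹⁹ = 2.478×10²⁰, i.e. 2.478×10²⁰/6.022×10²³ = 4.115×10⁻⁴ mol.
Fraction absorbed: 1 − 10^(−1.58) = 0.9737.
Photons absorbed: 0.9737 × 4.115×10⁻⁴ = 4.007×10⁻⁴ mol.
Product formed: 0.38 × 4.007×10⁻⁴ = 1.523×10⁻⁴ mol.
Rate: 1.523×10⁻⁴ / 1950 s = 7.8×10⁻⁸ mol s⁻¹.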